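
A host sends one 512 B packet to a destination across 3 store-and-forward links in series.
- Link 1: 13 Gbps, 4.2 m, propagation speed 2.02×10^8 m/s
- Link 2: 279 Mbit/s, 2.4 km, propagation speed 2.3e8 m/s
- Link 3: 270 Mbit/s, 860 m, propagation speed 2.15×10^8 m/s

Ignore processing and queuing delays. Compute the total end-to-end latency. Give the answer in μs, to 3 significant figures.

44.6 μs

L = 512 × 8 = 4096 bits.
Transmission delays (L/R per hop): 0.315077, 14.681, 15.1704 μs; sum = 30.1665 μs.
Propagation delays (d/s per hop): 0.0207921, 10.4348, 4 μs; sum = 14.4556 μs.
End-to-end = 44.6 μs.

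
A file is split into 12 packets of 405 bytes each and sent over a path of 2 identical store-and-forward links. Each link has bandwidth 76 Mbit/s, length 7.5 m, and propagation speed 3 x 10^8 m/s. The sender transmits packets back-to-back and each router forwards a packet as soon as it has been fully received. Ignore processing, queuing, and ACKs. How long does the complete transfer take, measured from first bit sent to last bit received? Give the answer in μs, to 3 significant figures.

554 μs

Per-hop transmission t_tx = L/R = 3240/76000000 = 42.6316 μs.
Per-hop propagation t_prop = 7.5/300000000 = 0.025 μs.
Pipeline fill: first packet needs 2·t_tx to clear all hops; remaining 11 packets each add one t_tx.
Total = (2+12-1)·t_tx + 2·t_prop = 13·42.6316 + 2·0.025 = 554 μs.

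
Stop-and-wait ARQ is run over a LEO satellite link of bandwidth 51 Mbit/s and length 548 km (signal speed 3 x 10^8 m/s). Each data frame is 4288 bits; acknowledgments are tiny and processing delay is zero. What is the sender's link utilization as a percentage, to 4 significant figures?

2.250 %

t_tx = L/R = 4288/51000000 = 8.40784e-05 s.
t_prop = 548000/300000000 = 0.00182667 s; RTT = 0.00365333 s.
Cycle = t_tx + RTT = 0.00373741 s.
Utilization = t_tx / cycle = 8.40784e-05/0.00373741 = 2.250 %.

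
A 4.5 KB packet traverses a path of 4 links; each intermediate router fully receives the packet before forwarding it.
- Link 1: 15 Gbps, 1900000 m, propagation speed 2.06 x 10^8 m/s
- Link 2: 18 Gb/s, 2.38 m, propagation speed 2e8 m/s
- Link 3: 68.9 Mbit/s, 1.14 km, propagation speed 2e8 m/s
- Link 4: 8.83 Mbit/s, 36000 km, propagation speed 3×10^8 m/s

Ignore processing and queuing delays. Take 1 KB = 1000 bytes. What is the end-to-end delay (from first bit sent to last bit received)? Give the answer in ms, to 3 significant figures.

134 ms

L = 36000 bits.
Transmission delays (L/R per hop): 0.0024, 0.002, 0.522496, 4.07701 ms; sum = 4.60391 ms.
Propagation delays (d/s per hop): 9.2233, 1.19e-05, 0.0057, 120 ms; sum = 129.229 ms.
End-to-end = 134 ms.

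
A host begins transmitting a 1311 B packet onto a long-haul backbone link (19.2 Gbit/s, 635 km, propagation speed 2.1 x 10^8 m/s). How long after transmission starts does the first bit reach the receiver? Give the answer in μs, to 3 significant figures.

First bit experiences only propagation delay: d/s = 635000/210000000 = 3020 μs.

3020 μs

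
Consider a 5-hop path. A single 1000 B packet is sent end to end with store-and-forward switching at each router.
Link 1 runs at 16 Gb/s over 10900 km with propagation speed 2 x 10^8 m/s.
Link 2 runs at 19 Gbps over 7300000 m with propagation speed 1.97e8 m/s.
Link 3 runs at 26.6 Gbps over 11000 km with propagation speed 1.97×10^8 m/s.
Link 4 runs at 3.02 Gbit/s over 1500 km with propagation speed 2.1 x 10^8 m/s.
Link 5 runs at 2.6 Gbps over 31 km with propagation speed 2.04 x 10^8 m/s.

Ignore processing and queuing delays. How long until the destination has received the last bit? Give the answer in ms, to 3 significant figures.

155 ms

L = 1000 × 8 = 8000 bits.
Transmission delays (L/R per hop): 0.0005, 0.000421053, 0.000300752, 0.00264901, 0.00307692 ms; sum = 0.00694773 ms.
Propagation delays (d/s per hop): 54.5, 37.0558, 55.8376, 7.14286, 0.151961 ms; sum = 154.688 ms.
End-to-end = 155 ms.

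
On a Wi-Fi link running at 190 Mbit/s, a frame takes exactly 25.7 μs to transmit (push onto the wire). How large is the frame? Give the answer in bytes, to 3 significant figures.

L = R × t_tx = 190000000 b/s × 2.57e-05 s = 4883 bits.
In bytes: 4883 / 8 = 610 bytes.

610 bytes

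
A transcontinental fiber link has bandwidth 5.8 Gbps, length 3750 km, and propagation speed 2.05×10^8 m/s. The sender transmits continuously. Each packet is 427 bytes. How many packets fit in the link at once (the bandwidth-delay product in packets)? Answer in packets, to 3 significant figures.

Propagation delay = 3750000 / 2.05e+08 = 0.0182927 s.
BDP = R × t_prop = 5800000000 × 0.0182927 = 106098000 bits.
In packets of 3416 bits: 31100 packets.

31100 packets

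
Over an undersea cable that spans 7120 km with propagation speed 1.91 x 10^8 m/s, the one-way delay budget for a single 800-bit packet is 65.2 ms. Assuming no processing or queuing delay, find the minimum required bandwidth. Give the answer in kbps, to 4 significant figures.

Propagation delay = 7120000 / 191000000 = 37.2775 ms.
Transmission budget = 65.2 − 37.2775 = 27.9225 ms.
R ≥ L / t_tx = 800 bits / 0.0279225 s = 28.65 kbps.

28.65 kbps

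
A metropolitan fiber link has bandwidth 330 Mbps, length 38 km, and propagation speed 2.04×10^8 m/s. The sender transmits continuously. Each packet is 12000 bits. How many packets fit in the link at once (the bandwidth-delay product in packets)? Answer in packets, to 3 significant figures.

Propagation delay = 38000 / 204000000 = 0.000186275 s.
BDP = R × t_prop = 330000000 × 0.000186275 = 61470.6 bits.
In packets of 12000 bits: 5.12 packets.

5.12 packets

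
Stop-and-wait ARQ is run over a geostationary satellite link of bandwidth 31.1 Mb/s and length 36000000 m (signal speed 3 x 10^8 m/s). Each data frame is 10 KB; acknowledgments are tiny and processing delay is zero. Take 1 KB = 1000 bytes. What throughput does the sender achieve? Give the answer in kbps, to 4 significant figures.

329.8 kbps

t_tx = L/R = 80000/31100000 = 0.00257235 s.
t_prop = 36000000/300000000 = 0.12 s; RTT = 0.24 s.
Cycle = t_tx + RTT = 0.242572 s.
Throughput = L / cycle = 80000 / 0.242572 = 329.8 kbps.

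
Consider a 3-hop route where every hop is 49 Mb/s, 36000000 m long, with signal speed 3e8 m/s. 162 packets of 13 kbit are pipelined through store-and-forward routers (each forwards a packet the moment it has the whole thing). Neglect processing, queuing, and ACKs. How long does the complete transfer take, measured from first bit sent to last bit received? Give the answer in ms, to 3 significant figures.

404 ms

Per-hop transmission t_tx = L/R = 13000/49000000 = 0.265306 ms.
Per-hop propagation t_prop = 36000000/300000000 = 120 ms.
Pipeline fill: first packet needs 3·t_tx to clear all hops; remaining 161 packets each add one t_tx.
Total = (3+162-1)·t_tx + 3·t_prop = 164·0.265306 + 3·120 = 404 ms.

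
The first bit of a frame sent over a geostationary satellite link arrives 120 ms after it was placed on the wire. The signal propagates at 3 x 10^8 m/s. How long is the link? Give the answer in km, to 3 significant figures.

d = s × t_prop = 300000000 × 0.12 = 36000 km.

36000 km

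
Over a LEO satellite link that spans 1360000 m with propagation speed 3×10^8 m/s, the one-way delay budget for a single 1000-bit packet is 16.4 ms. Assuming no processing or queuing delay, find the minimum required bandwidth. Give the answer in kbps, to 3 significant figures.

Propagation delay = 1360000 / 300000000 = 4.53333 ms.
Transmission budget = 16.4 − 4.53333 = 11.8667 ms.
R ≥ L / t_tx = 1000 bits / 0.0118667 s = 84.3 kbps.

84.3 kbps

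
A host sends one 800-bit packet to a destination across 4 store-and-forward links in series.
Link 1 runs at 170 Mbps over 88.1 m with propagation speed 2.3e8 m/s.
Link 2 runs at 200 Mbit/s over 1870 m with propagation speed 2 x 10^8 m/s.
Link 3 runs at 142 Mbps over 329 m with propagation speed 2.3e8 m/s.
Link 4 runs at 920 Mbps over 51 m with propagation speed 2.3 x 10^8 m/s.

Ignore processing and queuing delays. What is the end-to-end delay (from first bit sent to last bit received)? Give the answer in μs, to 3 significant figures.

26.6 μs

Transmission delays (L/R per hop): 4.70588, 4, 5.6338, 0.869565 μs; sum = 15.2093 μs.
Propagation delays (d/s per hop): 0.383043, 9.35, 1.43043, 0.221739 μs; sum = 11.3852 μs.
End-to-end = 26.6 μs.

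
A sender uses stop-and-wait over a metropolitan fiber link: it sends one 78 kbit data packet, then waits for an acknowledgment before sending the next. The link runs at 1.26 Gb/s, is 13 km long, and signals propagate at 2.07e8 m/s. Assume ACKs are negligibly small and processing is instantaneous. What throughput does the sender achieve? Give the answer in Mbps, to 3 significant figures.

416 Mbps

t_tx = L/R = 78000/1260000000 = 6.19048e-05 s.
t_prop = 13000/2.07e+08 = 6.28019e-05 s; RTT = 0.000125604 s.
Cycle = t_tx + RTT = 0.000187509 s.
Throughput = L / cycle = 78000 / 0.000187509 = 416 Mbps.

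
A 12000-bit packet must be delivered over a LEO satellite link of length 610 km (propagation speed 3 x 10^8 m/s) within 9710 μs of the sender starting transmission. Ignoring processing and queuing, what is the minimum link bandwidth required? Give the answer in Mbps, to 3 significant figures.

Propagation delay = 610000 / 300000000 = 2033.33 μs.
Transmission budget = 9710 − 2033.33 = 7676.67 μs.
R ≥ L / t_tx = 12000 bits / 0.00767667 s = 1.56 Mbps.

1.56 Mbps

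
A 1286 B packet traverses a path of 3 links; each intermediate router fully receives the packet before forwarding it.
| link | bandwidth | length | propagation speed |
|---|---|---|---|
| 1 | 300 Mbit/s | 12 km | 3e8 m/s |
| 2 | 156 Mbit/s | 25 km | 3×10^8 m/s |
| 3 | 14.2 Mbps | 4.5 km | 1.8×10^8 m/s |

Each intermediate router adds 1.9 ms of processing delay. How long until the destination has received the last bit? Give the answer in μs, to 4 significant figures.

L = 1286 × 8 = 10288 bits.
Transmission delays (L/R per hop): 34.2933, 65.9487, 724.507 μs; sum = 824.749 μs.
Propagation delays (d/s per hop): 40, 83.3333, 25 μs; sum = 148.333 μs.
Processing at 2 router(s): 2 × 1.9 ms = 3800 μs.
End-to-end = 4773 μs.

4773 μs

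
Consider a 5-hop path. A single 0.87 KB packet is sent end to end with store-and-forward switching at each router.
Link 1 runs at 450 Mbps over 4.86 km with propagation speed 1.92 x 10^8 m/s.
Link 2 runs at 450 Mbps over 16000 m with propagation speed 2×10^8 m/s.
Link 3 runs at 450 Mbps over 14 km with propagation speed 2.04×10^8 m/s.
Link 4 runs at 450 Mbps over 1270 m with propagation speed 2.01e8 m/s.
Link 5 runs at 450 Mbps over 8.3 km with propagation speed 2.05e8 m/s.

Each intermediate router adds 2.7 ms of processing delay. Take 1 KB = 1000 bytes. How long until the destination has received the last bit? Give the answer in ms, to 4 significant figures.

11.10 ms

L = 6960 bits.
Transmission delay per hop = L/R = 6960/450000000 = 0.0154667 ms; 5 hops → 0.0773333 ms.
Propagation delays (d/s per hop): 0.0253125, 0.08, 0.0686275, 0.00631841, 0.0404878 ms; sum = 0.220746 ms.
Processing at 4 router(s): 4 × 2.7 ms = 10.8 ms.
End-to-end = 11.10 ms.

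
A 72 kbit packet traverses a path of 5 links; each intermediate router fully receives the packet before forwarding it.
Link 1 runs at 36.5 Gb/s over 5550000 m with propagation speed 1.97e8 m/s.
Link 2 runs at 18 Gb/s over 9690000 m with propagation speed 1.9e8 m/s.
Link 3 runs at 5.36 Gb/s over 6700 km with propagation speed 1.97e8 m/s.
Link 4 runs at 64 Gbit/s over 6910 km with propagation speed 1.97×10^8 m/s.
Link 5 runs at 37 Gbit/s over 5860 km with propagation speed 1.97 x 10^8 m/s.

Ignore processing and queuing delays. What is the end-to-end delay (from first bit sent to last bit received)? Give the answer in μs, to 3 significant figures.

L = 72000 bits.
Transmission delays (L/R per hop): 1.9726, 4, 13.4328, 1.125, 1.94595 μs; sum = 22.4764 μs.
Propagation delays (d/s per hop): 28172.6, 51000, 34010.2, 35076.1, 29746.2 μs; sum = 178005 μs.
End-to-end = 178000 μs.

178000 μs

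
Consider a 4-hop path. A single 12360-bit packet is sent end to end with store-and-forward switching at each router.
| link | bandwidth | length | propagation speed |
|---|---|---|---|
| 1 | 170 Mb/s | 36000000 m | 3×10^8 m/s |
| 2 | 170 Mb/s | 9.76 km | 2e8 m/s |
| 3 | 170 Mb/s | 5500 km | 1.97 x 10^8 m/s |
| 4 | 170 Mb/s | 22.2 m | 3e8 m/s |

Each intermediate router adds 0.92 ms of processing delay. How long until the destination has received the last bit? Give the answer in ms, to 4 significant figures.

151.0 ms

Transmission delay per hop = L/R = 12360/170000000 = 0.0727059 ms; 4 hops → 0.290824 ms.
Propagation delays (d/s per hop): 120, 0.0488, 27.9188, 7.4e-05 ms; sum = 147.968 ms.
Processing at 3 router(s): 3 × 0.92 ms = 2.76 ms.
End-to-end = 151.0 ms.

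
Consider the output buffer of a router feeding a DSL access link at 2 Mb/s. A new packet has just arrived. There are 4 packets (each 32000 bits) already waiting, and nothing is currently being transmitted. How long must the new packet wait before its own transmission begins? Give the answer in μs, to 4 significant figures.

64000 μs

Each queued packet: L/R = 32000/2000000 = 16000 μs.
4 queued → 64000 μs.
Queuing delay = 64000 μs.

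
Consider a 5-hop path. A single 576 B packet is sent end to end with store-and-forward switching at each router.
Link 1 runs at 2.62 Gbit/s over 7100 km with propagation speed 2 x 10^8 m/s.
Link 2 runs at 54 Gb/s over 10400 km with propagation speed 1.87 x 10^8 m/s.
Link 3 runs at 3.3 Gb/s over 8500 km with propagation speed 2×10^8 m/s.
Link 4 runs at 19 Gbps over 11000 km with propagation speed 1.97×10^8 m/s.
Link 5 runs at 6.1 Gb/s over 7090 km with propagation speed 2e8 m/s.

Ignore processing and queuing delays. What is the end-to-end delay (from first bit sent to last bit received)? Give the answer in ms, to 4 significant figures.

224.9 ms

L = 576 × 8 = 4608 bits.
Transmission delays (L/R per hop): 0.00175878, 8.53333e-05, 0.00139636, 0.000242526, 0.00075541 ms; sum = 0.00423841 ms.
Propagation delays (d/s per hop): 35.5, 55.615, 42.5, 55.8376, 35.45 ms; sum = 224.903 ms.
End-to-end = 224.9 ms.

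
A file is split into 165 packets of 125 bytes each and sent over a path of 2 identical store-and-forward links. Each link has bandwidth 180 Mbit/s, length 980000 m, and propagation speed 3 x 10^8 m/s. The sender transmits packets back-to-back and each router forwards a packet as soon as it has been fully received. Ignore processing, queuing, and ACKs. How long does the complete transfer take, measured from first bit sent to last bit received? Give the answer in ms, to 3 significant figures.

Per-hop transmission t_tx = L/R = 1000/180000000 = 0.00555556 ms.
Per-hop propagation t_prop = 980000/300000000 = 3.26667 ms.
Pipeline fill: first packet needs 2·t_tx to clear all hops; remaining 164 packets each add one t_tx.
Total = (2+165-1)·t_tx + 2·t_prop = 166·0.00555556 + 2·3.26667 = 7.46 ms.

7.46 ms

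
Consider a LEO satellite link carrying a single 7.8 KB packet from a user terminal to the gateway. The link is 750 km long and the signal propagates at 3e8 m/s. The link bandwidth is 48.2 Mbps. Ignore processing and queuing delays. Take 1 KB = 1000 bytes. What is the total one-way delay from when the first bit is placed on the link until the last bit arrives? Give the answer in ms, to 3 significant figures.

L = 62400 bits.
Transmission delay = L/R = 62400 / 48200000 = 1.29461 ms.
Propagation delay = d/s = 750000 m / 300000000 m/s = 2.5 ms.
Total = 3.79 ms.

3.79 ms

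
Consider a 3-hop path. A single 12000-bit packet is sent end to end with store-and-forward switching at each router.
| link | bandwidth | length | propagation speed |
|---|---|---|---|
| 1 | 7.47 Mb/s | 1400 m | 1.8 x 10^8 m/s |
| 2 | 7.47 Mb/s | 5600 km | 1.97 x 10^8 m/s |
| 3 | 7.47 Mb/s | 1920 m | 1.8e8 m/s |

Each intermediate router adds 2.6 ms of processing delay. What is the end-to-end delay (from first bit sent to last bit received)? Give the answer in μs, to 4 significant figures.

Transmission delay per hop = L/R = 12000/7470000 = 1606.43 μs; 3 hops → 4819.28 μs.
Propagation delays (d/s per hop): 7.77778, 28426.4, 10.6667 μs; sum = 28444.8 μs.
Processing at 2 router(s): 2 × 2.6 ms = 5200 μs.
End-to-end = 38460 μs.

38460 μs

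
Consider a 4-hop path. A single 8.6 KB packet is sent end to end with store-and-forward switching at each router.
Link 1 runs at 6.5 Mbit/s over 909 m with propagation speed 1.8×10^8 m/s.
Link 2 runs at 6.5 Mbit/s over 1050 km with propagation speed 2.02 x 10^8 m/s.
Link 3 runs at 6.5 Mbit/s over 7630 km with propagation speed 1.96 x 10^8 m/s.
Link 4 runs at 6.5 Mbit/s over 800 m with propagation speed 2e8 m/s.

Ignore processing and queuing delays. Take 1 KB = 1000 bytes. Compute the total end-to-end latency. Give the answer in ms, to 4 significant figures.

L = 68800 bits.
Transmission delay per hop = L/R = 68800/6500000 = 10.5846 ms; 4 hops → 42.3385 ms.
Propagation delays (d/s per hop): 0.00505, 5.19802, 38.9286, 0.004 ms; sum = 44.1356 ms.
End-to-end = 86.47 ms.

86.47 ms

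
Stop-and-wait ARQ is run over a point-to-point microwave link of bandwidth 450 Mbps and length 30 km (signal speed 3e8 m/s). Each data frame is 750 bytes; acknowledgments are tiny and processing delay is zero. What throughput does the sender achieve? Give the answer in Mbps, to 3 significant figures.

t_tx = L/R = 6000/450000000 = 1.33333e-05 s.
t_prop = 30000/300000000 = 0.0001 s; RTT = 0.0002 s.
Cycle = t_tx + RTT = 0.000213333 s.
Throughput = L / cycle = 6000 / 0.000213333 = 28.1 Mbps.

28.1 Mbps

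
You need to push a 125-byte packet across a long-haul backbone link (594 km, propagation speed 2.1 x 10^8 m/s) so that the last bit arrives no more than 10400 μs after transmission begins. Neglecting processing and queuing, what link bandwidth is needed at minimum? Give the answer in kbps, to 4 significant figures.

L = 1000 bits.
Propagation delay = 594000 / 210000000 = 2828.57 μs.
Transmission budget = 10400 − 2828.57 = 7571.43 μs.
R ≥ L / t_tx = 1000 bits / 0.00757143 s = 132.1 kbps.

132.1 kbps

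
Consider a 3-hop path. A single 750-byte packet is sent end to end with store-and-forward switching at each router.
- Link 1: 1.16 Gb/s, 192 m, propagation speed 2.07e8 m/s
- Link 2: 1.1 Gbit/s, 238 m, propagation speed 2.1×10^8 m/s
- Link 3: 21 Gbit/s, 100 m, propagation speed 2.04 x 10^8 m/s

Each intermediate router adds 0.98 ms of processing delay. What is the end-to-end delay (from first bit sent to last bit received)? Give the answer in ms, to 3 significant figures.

L = 750 × 8 = 6000 bits.
Transmission delays (L/R per hop): 0.00517241, 0.00545455, 0.000285714 ms; sum = 0.0109127 ms.
Propagation delays (d/s per hop): 0.000927536, 0.00113333, 0.000490196 ms; sum = 0.00255107 ms.
Processing at 2 router(s): 2 × 0.98 ms = 1.96 ms.
End-to-end = 1.97 ms.

1.97 ms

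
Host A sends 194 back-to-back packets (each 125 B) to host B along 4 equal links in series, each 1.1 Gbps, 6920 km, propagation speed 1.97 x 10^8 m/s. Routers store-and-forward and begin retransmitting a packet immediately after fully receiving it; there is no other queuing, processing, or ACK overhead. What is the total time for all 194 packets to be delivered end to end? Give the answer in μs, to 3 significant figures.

Per-hop transmission t_tx = L/R = 1000/1100000000 = 0.909091 μs.
Per-hop propagation t_prop = 6920000/197000000 = 35126.9 μs.
Pipeline fill: first packet needs 4·t_tx to clear all hops; remaining 193 packets each add one t_tx.
Total = (4+194-1)·t_tx + 4·t_prop = 197·0.909091 + 4·35126.9 = 141000 μs.

141000 μs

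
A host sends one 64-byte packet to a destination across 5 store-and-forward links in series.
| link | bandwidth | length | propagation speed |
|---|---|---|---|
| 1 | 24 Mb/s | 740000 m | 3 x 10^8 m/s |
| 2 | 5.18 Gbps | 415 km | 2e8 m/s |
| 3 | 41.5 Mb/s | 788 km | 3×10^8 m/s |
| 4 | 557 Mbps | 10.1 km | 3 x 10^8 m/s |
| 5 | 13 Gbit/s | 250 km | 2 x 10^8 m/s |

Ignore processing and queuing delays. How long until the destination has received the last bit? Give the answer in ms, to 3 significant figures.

8.49 ms

L = 64 × 8 = 512 bits.
Transmission delays (L/R per hop): 0.0213333, 9.88417e-05, 0.0123373, 0.00091921, 3.93846e-05 ms; sum = 0.0347281 ms.
Propagation delays (d/s per hop): 2.46667, 2.075, 2.62667, 0.0336667, 1.25 ms; sum = 8.452 ms.
End-to-end = 8.49 ms.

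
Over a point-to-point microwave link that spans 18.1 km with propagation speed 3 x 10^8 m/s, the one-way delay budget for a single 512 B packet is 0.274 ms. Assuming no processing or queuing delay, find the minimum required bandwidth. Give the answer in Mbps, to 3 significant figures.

19.2 Mbps

L = 4096 bits.
Propagation delay = 18100 / 300000000 = 0.0603333 ms.
Transmission budget = 0.274 − 0.0603333 = 0.213667 ms.
R ≥ L / t_tx = 4096 bits / 0.000213667 s = 19.2 Mbps.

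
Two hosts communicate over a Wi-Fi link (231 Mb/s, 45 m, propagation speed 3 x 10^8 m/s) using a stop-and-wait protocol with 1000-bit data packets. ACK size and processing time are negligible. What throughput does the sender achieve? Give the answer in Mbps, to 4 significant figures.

t_tx = L/R = 1000/231000000 = 4.329e-06 s.
t_prop = 45/300000000 = 1.5e-07 s; RTT = 3e-07 s.
Cycle = t_tx + RTT = 4.629e-06 s.
Throughput = L / cycle = 1000 / 4.629e-06 = 216.0 Mbps.

216.0 Mbps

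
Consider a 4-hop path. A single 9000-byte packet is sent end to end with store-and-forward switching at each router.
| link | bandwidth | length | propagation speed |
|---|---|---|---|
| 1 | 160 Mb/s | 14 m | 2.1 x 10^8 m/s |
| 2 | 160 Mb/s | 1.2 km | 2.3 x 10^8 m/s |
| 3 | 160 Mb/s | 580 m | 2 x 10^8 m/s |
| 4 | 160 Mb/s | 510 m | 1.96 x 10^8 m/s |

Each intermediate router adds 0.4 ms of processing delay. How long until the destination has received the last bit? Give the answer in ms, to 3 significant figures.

3.01 ms

L = 9000 × 8 = 72000 bits.
Transmission delay per hop = L/R = 72000/160000000 = 0.45 ms; 4 hops → 1.8 ms.
Propagation delays (d/s per hop): 6.66667e-05, 0.00521739, 0.0029, 0.00260204 ms; sum = 0.0107861 ms.
Processing at 3 router(s): 3 × 0.4 ms = 1.2 ms.
End-to-end = 3.01 ms.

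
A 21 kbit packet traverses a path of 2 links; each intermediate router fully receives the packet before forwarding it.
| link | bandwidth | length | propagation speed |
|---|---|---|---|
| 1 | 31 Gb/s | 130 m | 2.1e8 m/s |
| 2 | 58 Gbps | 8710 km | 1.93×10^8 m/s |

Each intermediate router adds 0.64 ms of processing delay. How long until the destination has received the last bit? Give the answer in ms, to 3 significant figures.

45.8 ms

L = 21000 bits.
Transmission delays (L/R per hop): 0.000677419, 0.000362069 ms; sum = 0.00103949 ms.
Propagation delays (d/s per hop): 0.000619048, 45.1295 ms; sum = 45.1302 ms.
Processing at 1 router(s): 1 × 0.64 ms = 0.64 ms.
End-to-end = 45.8 ms.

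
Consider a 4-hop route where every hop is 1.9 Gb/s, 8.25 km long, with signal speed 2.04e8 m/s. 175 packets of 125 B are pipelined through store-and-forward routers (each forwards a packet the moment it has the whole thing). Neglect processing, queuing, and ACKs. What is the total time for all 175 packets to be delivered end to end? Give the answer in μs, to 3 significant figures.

Per-hop transmission t_tx = L/R = 1000/1900000000 = 0.526316 μs.
Per-hop propagation t_prop = 8250/204000000 = 40.4412 μs.
Pipeline fill: first packet needs 4·t_tx to clear all hops; remaining 174 packets each add one t_tx.
Total = (4+175-1)·t_tx + 4·t_prop = 178·0.526316 + 4·40.4412 = 255 μs.

255 μs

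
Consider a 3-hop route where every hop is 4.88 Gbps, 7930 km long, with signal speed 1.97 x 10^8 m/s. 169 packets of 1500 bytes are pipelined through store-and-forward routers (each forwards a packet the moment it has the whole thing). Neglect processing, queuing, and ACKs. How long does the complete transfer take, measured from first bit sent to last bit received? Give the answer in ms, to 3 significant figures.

121 ms

Per-hop transmission t_tx = L/R = 12000/4880000000 = 0.00245902 ms.
Per-hop propagation t_prop = 7930000/197000000 = 40.2538 ms.
Pipeline fill: first packet needs 3·t_tx to clear all hops; remaining 168 packets each add one t_tx.
Total = (3+169-1)·t_tx + 3·t_prop = 171·0.00245902 + 3·40.2538 = 121 ms.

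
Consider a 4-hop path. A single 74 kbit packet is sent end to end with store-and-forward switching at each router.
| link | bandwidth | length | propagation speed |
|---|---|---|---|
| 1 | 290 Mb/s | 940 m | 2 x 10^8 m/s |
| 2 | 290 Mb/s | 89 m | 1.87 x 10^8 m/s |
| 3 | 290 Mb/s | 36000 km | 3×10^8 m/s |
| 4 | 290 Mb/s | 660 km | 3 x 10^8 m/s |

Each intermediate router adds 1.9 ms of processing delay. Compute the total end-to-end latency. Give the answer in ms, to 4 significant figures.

L = 74000 bits.
Transmission delay per hop = L/R = 74000/290000000 = 0.255172 ms; 4 hops → 1.02069 ms.
Propagation delays (d/s per hop): 0.0047, 0.000475936, 120, 2.2 ms; sum = 122.205 ms.
Processing at 3 router(s): 3 × 1.9 ms = 5.7 ms.
End-to-end = 128.9 ms.

128.9 ms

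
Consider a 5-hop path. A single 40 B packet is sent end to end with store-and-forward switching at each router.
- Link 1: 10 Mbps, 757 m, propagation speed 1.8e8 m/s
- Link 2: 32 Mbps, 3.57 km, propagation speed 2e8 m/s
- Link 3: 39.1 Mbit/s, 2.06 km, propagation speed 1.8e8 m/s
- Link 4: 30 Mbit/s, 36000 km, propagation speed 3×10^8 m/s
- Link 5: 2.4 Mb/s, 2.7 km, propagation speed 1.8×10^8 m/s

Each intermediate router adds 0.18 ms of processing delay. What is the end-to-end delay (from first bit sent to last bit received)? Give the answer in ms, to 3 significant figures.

L = 40 × 8 = 320 bits.
Transmission delays (L/R per hop): 0.032, 0.01, 0.00818414, 0.0106667, 0.133333 ms; sum = 0.194184 ms.
Propagation delays (d/s per hop): 0.00420556, 0.01785, 0.0114444, 120, 0.015 ms; sum = 120.049 ms.
Processing at 4 router(s): 4 × 0.18 ms = 0.72 ms.
End-to-end = 121 ms.

121 ms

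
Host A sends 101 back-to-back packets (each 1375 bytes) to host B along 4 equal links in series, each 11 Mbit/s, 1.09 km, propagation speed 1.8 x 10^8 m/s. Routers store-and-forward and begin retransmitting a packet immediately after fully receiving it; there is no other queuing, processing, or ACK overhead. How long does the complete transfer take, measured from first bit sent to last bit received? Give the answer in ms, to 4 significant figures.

104.0 ms

Per-hop transmission t_tx = L/R = 11000/11000000 = 1 ms.
Per-hop propagation t_prop = 1090/180000000 = 0.00605556 ms.
Pipeline fill: first packet needs 4·t_tx to clear all hops; remaining 100 packets each add one t_tx.
Total = (4+101-1)·t_tx + 4·t_prop = 104·1 + 4·0.00605556 = 104.0 ms.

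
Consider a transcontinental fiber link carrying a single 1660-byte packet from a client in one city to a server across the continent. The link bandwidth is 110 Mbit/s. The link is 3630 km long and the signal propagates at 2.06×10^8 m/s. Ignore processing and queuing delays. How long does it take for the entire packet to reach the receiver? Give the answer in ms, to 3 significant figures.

17.7 ms

L = 1660 × 8 = 13280 bits.
Transmission delay = L/R = 13280 / 110000000 = 0.120727 ms.
Propagation delay = d/s = 3630000 m / 206000000 m/s = 17.6214 ms.
Total = 17.7 ms.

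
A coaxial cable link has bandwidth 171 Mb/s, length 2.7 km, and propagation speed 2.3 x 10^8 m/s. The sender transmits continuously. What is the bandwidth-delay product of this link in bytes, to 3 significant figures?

Propagation delay = 2700 / 2.3e+08 = 1.17391e-05 s.
BDP = R × t_prop = 171000000 × 1.17391e-05 = 2007.39 bits.
In bytes: 2007.39/8 = 251 bytes.

251 bytes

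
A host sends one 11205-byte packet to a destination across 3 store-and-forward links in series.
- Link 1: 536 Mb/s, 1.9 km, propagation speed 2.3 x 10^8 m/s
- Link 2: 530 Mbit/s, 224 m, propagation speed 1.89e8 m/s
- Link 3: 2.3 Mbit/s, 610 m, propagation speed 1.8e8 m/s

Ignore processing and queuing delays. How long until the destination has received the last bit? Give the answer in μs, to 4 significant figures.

L = 11205 × 8 = 89640 bits.
Transmission delays (L/R per hop): 167.239, 169.132, 38973.9 μs; sum = 39310.3 μs.
Propagation delays (d/s per hop): 8.26087, 1.18519, 3.38889 μs; sum = 12.8349 μs.
End-to-end = 39320 μs.

39320 μs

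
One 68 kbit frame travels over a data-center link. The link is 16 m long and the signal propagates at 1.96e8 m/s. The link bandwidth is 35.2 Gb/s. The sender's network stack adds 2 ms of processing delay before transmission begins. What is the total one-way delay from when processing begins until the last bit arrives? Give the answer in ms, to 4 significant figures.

2.002 ms

L = 68000 bits.
Transmission delay = L/R = 68000 / 35200000000 = 0.00193182 ms.
Propagation delay = d/s = 16 m / 196000000 m/s = 8.16327e-05 ms.
Plus processing delay 2 ms = 2 ms.
Total = 2.002 ms.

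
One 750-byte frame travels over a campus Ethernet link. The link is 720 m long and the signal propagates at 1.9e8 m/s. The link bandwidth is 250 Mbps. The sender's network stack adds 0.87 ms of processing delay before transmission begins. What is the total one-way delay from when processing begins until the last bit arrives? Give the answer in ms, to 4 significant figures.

L = 750 × 8 = 6000 bits.
Transmission delay = L/R = 6000 / 250000000 = 0.024 ms.
Propagation delay = d/s = 720 m / 190000000 m/s = 0.00378947 ms.
Plus processing delay 0.87 ms = 0.87 ms.
Total = 0.8978 ms.

0.8978 ms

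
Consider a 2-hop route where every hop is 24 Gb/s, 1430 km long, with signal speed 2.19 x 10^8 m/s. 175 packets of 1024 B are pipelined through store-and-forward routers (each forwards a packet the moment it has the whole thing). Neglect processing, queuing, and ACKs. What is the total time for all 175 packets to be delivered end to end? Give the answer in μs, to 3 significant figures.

13100 μs

Per-hop transmission t_tx = L/R = 8192/24000000000 = 0.341333 μs.
Per-hop propagation t_prop = 1430000/219000000 = 6529.68 μs.
Pipeline fill: first packet needs 2·t_tx to clear all hops; remaining 174 packets each add one t_tx.
Total = (2+175-1)·t_tx + 2·t_prop = 176·0.341333 + 2·6529.68 = 13100 μs.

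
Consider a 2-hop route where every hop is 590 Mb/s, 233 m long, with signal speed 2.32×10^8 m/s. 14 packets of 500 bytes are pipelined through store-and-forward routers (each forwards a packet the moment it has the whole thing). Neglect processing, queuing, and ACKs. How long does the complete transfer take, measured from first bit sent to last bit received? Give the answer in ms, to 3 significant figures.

Per-hop transmission t_tx = L/R = 4000/590000000 = 0.00677966 ms.
Per-hop propagation t_prop = 233/2.32e+08 = 0.00100431 ms.
Pipeline fill: first packet needs 2·t_tx to clear all hops; remaining 13 packets each add one t_tx.
Total = (2+14-1)·t_tx + 2·t_prop = 15·0.00677966 + 2·0.00100431 = 0.104 ms.

0.104 ms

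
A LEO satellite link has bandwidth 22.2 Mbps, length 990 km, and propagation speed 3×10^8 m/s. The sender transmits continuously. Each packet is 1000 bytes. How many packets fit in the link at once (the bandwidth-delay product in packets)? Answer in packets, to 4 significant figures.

9.158 packets

Propagation delay = 990000 / 300000000 = 0.0033 s.
BDP = R × t_prop = 22200000 × 0.0033 = 73260 bits.
In packets of 8000 bits: 9.158 packets.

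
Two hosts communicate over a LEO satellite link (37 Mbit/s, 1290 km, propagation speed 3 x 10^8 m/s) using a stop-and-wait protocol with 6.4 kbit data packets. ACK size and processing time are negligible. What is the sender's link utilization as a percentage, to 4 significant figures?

t_tx = L/R = 6400/37000000 = 0.000172973 s.
t_prop = 1290000/300000000 = 0.0043 s; RTT = 0.0086 s.
Cycle = t_tx + RTT = 0.00877297 s.
Utilization = t_tx / cycle = 0.000172973/0.00877297 = 1.972 %.

1.972 %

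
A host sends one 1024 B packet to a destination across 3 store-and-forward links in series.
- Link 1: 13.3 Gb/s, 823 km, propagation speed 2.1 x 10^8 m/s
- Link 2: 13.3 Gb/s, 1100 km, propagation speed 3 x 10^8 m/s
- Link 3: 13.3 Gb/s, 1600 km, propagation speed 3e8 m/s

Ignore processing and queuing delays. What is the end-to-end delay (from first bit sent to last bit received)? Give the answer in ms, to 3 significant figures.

L = 1024 × 8 = 8192 bits.
Transmission delay per hop = L/R = 8192/13300000000 = 0.00061594 ms; 3 hops → 0.00184782 ms.
Propagation delays (d/s per hop): 3.91905, 3.66667, 5.33333 ms; sum = 12.919 ms.
End-to-end = 12.9 ms.

12.9 ms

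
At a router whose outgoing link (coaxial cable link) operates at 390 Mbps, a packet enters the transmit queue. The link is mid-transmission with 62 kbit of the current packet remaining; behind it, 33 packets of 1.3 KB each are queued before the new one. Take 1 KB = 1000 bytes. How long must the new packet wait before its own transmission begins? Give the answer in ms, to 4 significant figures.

1.039 ms

Each queued packet: L/R = 10400/390000000 = 0.0266667 ms.
33 queued → 0.88 ms.
Plus remaining 62000 bits of current packet: 0.158974 ms.
Queuing delay = 1.039 ms.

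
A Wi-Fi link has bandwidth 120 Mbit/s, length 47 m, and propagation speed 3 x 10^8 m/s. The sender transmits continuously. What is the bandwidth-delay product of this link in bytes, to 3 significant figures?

2.35 bytes

Propagation delay = 47 / 300000000 = 1.56667e-07 s.
BDP = R × t_prop = 120000000 × 1.56667e-07 = 18.8 bits.
In bytes: 18.8/8 = 2.35 bytes.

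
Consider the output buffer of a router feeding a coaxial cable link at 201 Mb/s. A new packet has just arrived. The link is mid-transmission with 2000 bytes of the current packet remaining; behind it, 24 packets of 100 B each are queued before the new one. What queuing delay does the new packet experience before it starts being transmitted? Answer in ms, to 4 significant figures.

0.1751 ms

Each queued packet: L/R = 800/201000000 = 0.0039801 ms.
24 queued → 0.0955224 ms.
Plus remaining 16000 bits of current packet: 0.079602 ms.
Queuing delay = 0.1751 ms.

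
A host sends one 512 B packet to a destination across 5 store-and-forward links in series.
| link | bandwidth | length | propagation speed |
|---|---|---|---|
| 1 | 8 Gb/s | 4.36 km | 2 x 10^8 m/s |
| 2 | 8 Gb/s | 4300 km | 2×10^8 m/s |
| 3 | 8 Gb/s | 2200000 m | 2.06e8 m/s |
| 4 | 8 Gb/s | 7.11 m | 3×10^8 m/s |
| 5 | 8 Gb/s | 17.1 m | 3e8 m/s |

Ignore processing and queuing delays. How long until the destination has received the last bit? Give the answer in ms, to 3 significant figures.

32.2 ms

L = 512 × 8 = 4096 bits.
Transmission delay per hop = L/R = 4096/8000000000 = 0.000512 ms; 5 hops → 0.00256 ms.
Propagation delays (d/s per hop): 0.0218, 21.5, 10.6796, 2.37e-05, 5.7e-05 ms; sum = 32.2015 ms.
End-to-end = 32.2 ms.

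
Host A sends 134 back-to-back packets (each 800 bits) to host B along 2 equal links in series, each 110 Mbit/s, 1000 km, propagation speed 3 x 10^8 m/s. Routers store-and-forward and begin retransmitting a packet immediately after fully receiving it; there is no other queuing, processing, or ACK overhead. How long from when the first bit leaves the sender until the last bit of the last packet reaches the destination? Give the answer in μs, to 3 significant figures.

7650 μs

Per-hop transmission t_tx = L/R = 800/110000000 = 7.27273 μs.
Per-hop propagation t_prop = 1000000/300000000 = 3333.33 μs.
Pipeline fill: first packet needs 2·t_tx to clear all hops; remaining 133 packets each add one t_tx.
Total = (2+134-1)·t_tx + 2·t_prop = 135·7.27273 + 2·3333.33 = 7650 μs.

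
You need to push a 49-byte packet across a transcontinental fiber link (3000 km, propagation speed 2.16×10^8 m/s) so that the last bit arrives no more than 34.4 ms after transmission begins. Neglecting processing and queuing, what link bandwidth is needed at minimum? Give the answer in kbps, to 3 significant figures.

L = 392 bits.
Propagation delay = 3000000 / 216000000 = 13.8889 ms.
Transmission budget = 34.4 − 13.8889 = 20.5111 ms.
R ≥ L / t_tx = 392 bits / 0.0205111 s = 19.1 kbps.

19.1 kbps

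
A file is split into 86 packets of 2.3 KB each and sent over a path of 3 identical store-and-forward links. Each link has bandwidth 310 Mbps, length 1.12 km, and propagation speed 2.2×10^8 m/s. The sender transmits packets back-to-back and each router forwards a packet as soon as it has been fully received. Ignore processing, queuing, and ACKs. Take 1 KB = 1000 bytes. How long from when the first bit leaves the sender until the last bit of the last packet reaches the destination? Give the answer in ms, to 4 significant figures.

Per-hop transmission t_tx = L/R = 18400/310000000 = 0.0593548 ms.
Per-hop propagation t_prop = 1120/2.2e+08 = 0.00509091 ms.
Pipeline fill: first packet needs 3·t_tx to clear all hops; remaining 85 packets each add one t_tx.
Total = (3+86-1)·t_tx + 3·t_prop = 88·0.0593548 + 3·0.00509091 = 5.238 ms.

5.238 ms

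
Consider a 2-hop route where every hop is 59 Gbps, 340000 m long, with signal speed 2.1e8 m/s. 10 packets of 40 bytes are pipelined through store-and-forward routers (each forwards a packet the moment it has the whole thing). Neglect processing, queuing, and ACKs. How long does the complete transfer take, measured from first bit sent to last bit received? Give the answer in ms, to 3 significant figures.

3.24 ms

Per-hop transmission t_tx = L/R = 320/59000000000 = 5.42373e-06 ms.
Per-hop propagation t_prop = 340000/210000000 = 1.61905 ms.
Pipeline fill: first packet needs 2·t_tx to clear all hops; remaining 9 packets each add one t_tx.
Total = (2+10-1)·t_tx + 2·t_prop = 11·5.42373e-06 + 2·1.61905 = 3.24 ms.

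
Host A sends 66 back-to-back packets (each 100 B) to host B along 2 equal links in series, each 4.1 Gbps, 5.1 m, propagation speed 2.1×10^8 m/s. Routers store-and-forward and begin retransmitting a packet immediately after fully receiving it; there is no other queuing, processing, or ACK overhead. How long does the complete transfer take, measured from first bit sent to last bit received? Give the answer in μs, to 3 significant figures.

13.1 μs

Per-hop transmission t_tx = L/R = 800/4.1e+09 = 0.195122 μs.
Per-hop propagation t_prop = 5.1/210000000 = 0.0242857 μs.
Pipeline fill: first packet needs 2·t_tx to clear all hops; remaining 65 packets each add one t_tx.
Total = (2+66-1)·t_tx + 2·t_prop = 67·0.195122 + 2·0.0242857 = 13.1 μs.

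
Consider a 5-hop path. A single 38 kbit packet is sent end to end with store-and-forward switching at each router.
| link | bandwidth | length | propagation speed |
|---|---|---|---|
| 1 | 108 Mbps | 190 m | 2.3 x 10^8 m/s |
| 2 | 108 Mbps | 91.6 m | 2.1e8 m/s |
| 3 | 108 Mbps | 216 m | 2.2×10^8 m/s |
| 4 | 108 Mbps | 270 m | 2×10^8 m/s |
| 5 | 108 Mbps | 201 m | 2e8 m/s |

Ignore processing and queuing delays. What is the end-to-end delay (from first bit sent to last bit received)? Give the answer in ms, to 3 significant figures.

1.76 ms

L = 38000 bits.
Transmission delay per hop = L/R = 38000/108000000 = 0.351852 ms; 5 hops → 1.75926 ms.
Propagation delays (d/s per hop): 0.000826087, 0.00043619, 0.000981818, 0.00135, 0.001005 ms; sum = 0.0045991 ms.
End-to-end = 1.76 ms.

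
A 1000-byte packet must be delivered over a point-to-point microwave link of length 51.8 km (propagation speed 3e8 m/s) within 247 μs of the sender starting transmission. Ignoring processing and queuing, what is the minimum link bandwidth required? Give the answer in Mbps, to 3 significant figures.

108 Mbps

L = 8000 bits.
Propagation delay = 51800 / 300000000 = 172.667 μs.
Transmission budget = 247 − 172.667 = 74.3333 μs.
R ≥ L / t_tx = 8000 bits / 7.43333e-05 s = 108 Mbps.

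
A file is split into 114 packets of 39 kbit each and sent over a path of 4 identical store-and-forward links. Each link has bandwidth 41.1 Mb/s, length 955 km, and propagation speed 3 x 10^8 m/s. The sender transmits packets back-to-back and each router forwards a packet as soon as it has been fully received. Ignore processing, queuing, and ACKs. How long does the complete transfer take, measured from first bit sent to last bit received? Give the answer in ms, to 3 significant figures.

Per-hop transmission t_tx = L/R = 39000/41100000 = 0.948905 ms.
Per-hop propagation t_prop = 955000/300000000 = 3.18333 ms.
Pipeline fill: first packet needs 4·t_tx to clear all hops; remaining 113 packets each add one t_tx.
Total = (4+114-1)·t_tx + 4·t_prop = 117·0.948905 + 4·3.18333 = 124 ms.

124 ms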